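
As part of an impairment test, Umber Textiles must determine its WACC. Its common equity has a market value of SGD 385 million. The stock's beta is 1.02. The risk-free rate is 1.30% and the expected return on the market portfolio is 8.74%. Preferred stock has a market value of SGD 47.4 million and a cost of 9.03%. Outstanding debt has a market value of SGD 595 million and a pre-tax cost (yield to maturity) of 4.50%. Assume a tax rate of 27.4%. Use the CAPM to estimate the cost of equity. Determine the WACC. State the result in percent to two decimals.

5.64%

Market risk premium = 8.74% − 1.3% = 7.44%.
Cost of equity via CAPM: Re = 1.3% + 1.02 × 7.44% = 8.8888%.
Total capital V = 385 + 47.4 + 595 = 1027.4.
Equity: weight = 385/1027.4 = 0.3747; cost = 8.8888%.
Preferred: weight = 47.4/1027.4 = 0.0461; cost = 9.03%.
Debt: weight = 595/1027.4 = 0.5791; after-tax cost = 4.5% × (1 − 27.4%) = 3.2670%.
WACC = 0.3747 × 8.8888% + 0.0461 × 9.0300% + 0.5791 × 3.2670% = 5.6396%.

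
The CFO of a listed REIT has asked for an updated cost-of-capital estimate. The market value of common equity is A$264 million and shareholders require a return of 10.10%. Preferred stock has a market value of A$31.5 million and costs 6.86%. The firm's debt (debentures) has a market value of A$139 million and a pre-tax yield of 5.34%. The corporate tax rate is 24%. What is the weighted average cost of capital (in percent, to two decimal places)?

Total capital V = 264 + 31.5 + 139 = 434.5.
Equity: weight = 264/434.5 = 0.6076; cost = 10.1%.
Preferred: weight = 31.5/434.5 = 0.0725; cost = 6.86%.
Debentures: weight = 139/434.5 = 0.3199; after-tax cost = 5.34% × (1 − 24%) = 4.0584%.
WACC = 0.6076 × 10.1000% + 0.0725 × 6.8600% + 0.3199 × 4.0584% = 7.9324%.

7.93%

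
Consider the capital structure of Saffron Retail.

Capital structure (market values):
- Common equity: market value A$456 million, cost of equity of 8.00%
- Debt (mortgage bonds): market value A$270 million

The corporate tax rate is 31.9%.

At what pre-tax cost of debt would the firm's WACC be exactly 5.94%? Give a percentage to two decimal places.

Total capital V = 456 + 270 = 726.
Equity weight = 456/726 = 0.6281.
Mortgage bonds weight = 270/726 = 0.3719.
Equity contribution = 0.6281 × 8% = 5.0248%.
Remaining for debt = 5.94% − 5.0248% = 0.9152%.
Rd × (1 − 31.9%) × 0.3719 = 0.9152%  ⇒  Rd = 3.6136%.

3.61%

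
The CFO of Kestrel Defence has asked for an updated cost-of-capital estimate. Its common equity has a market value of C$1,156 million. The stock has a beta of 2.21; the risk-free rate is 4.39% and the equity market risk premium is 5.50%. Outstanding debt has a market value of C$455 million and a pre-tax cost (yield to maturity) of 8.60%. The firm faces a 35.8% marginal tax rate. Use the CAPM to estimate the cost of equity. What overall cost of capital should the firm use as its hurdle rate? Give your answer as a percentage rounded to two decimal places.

Cost of equity via CAPM: Re = 4.39% + 2.21 × 5.5% = 16.5450%.
Total capital V = 1156 + 455 = 1611.
Equity: weight = 1156/1611 = 0.7176; cost = 16.545%.
Debt: weight = 455/1611 = 0.2824; after-tax cost = 8.6% × (1 − 35.8%) = 5.5212%.
WACC = 0.7176 × 16.5450% + 0.2824 × 5.5212% = 13.4315%.

13.43%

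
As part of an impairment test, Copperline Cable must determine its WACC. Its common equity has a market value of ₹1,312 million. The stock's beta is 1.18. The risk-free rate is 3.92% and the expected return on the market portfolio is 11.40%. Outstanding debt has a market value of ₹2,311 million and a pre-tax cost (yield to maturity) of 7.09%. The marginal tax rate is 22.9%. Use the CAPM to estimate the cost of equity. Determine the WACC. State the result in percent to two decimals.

Market risk premium = 11.4% − 3.92% = 7.48%.
Cost of equity via CAPM: Re = 3.92% + 1.18 × 7.48% = 12.7464%.
Total capital V = 1312 + 2311 = 3623.
Equity: weight = 1312/3623 = 0.3621; cost = 12.7464%.
Debt: weight = 2311/3623 = 0.6379; after-tax cost = 7.09% × (1 − 22.9%) = 5.4664%.
WACC = 0.3621 × 12.7464% + 0.6379 × 5.4664% = 8.1027%.

8.10%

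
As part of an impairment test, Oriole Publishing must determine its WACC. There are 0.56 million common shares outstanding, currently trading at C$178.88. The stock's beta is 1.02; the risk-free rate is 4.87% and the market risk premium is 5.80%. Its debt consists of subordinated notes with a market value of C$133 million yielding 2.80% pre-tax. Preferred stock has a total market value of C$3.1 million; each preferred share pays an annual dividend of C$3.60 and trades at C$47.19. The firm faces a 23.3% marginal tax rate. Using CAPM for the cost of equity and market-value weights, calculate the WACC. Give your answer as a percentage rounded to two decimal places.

Cost of equity via CAPM: Re = 4.87% + 1.02 × 5.8% = 10.7860%.
Cost of preferred: Rp = 3.6 / 47.19 = 7.6287%.
Market value of equity E = 178.88 × 0.56m = 100.1728m.
Total capital V = 100.1728 + 3.1 + 133 = 236.2728.
Equity: weight = 100.1728/236.2728 = 0.4240; cost = 10.786%.
Preferred: weight = 3.1/236.2728 = 0.0131; cost = 7.6287%.
Subordinated notes: weight = 133/236.2728 = 0.5629; after-tax cost = 2.8% × (1 − 23.3%) = 2.1476%.
WACC = 0.4240 × 10.7860% + 0.0131 × 7.6287% + 0.5629 × 2.1476% = 5.8819%.

5.88%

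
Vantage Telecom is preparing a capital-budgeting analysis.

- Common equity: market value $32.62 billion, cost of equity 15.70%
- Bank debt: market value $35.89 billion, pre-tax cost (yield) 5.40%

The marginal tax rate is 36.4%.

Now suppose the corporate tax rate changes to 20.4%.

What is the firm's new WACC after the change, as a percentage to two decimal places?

After the change:
Total capital V = 32.62 + 35.89 = 68.51.
Equity: weight = 32.62/68.51 = 0.4761; cost = 15.7%.
Bank debt: weight = 35.89/68.51 = 0.5239; after-tax cost = 5.4% × (1 − 20.4%) = 4.2984%.
WACC = 0.4761 × 15.7000% + 0.5239 × 4.2984% = 9.7271%.

9.73%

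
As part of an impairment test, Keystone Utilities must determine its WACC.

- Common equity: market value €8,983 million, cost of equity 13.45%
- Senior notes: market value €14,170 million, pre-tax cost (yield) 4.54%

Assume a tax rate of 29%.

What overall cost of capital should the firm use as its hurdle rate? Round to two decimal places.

7.19%

Total capital V = 8983 + 14170 = 23153.
Equity: weight = 8983/23153 = 0.3880; cost = 13.45%.
Senior notes: weight = 14170/23153 = 0.6120; after-tax cost = 4.54% × (1 − 29%) = 3.2234%.
WACC = 0.3880 × 13.4500% + 0.6120 × 3.2234% = 7.1912%.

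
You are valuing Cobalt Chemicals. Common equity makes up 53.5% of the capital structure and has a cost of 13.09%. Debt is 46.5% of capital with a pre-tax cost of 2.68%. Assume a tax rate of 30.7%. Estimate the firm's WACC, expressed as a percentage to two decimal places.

After-tax cost of debt = 2.68% × (1 − 30.7%) = 1.8572%.
WACC = 0.535 × 13.0900% + 0.465 × 1.8572% = 7.8668%.

7.87%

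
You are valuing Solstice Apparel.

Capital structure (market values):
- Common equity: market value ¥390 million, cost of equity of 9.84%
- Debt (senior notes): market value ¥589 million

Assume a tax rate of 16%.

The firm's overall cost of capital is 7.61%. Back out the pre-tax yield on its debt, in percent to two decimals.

7.30%

Total capital V = 390 + 589 = 979.
Equity weight = 390/979 = 0.3984.
Senior notes weight = 589/979 = 0.6016.
Equity contribution = 0.3984 × 9.84% = 3.9199%.
Remaining for debt = 7.61% − 3.9199% = 3.6901%.
Rd × (1 − 16%) × 0.6016 = 3.6901%  ⇒  Rd = 7.3017%.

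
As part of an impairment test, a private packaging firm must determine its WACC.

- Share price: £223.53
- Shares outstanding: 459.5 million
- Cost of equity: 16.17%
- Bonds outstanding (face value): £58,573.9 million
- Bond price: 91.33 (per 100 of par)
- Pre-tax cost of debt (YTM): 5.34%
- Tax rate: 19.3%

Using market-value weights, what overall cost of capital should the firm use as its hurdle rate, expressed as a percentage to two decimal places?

12.11%

Market value of equity E = 223.53 × 459.5m = 102712.035m. Market value of debt D = 58573.9m × 91.33/100 = 53495.54287m.
Total capital V = 102712.035 + 53495.54287 = 156207.57787.
Equity: weight = 102712.035/156207.57787 = 0.6575; cost = 16.17%.
Bonds outstanding: weight = 53495.54287/156207.57787 = 0.3425; after-tax cost = 5.34% × (1 − 19.3%) = 4.3094%.
WACC = 0.6575 × 16.1700% + 0.3425 × 4.3094% = 12.1082%.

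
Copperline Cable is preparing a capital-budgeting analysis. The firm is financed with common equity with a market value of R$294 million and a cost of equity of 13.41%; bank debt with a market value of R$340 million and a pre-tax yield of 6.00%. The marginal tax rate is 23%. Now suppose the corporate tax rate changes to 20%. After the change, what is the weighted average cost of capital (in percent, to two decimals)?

8.79%

After the change:
Total capital V = 294 + 340 = 634.
Equity: weight = 294/634 = 0.4637; cost = 13.41%.
Bank debt: weight = 340/634 = 0.5363; after-tax cost = 6% × (1 − 20%) = 4.8000%.
WACC = 0.4637 × 13.4100% + 0.5363 × 4.8000% = 8.7926%.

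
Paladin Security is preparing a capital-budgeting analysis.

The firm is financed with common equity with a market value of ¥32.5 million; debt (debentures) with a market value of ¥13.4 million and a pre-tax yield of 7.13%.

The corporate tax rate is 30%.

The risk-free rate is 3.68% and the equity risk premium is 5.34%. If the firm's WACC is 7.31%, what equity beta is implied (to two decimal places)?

Total capital V = 32.5 + 13.4 = 45.9.
Equity weight = 32.5/45.9 = 0.7081.
Debentures weight = 13.4/45.9 = 0.2919.
Debt contribution = 0.2919 × 7.13% × (1 − 30%) = 1.4571%.
Required equity contribution = 7.31% − 1.4571% = 5.8529%  ⇒  Re = 8.2661%.
CAPM: 8.2661% = 3.68% + β × 5.34%  ⇒  β = 0.8588.

0.86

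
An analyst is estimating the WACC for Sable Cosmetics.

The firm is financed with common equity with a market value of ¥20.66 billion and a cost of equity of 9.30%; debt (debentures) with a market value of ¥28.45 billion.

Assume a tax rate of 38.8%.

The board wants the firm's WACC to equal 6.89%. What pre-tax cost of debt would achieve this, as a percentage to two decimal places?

Total capital V = 20.66 + 28.45 = 49.11.
Equity weight = 20.66/49.11 = 0.4207.
Debentures weight = 28.45/49.11 = 0.5793.
Equity contribution = 0.4207 × 9.3% = 3.9124%.
Remaining for debt = 6.89% − 3.9124% = 2.9776%.
Rd × (1 − 38.8%) × 0.5793 = 2.9776%  ⇒  Rd = 8.3985%.

8.40%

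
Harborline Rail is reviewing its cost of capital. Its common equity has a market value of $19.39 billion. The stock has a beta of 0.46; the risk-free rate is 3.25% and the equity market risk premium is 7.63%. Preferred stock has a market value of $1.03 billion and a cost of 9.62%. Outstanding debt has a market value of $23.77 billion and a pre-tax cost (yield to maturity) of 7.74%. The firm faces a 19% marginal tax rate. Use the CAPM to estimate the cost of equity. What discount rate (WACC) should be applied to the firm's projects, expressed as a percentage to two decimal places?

6.56%

Cost of equity via CAPM: Re = 3.25% + 0.46 × 7.63% = 6.7598%.
Total capital V = 19.39 + 1.03 + 23.77 = 44.19.
Equity: weight = 19.39/44.19 = 0.4388; cost = 6.7598%.
Preferred: weight = 1.03/44.19 = 0.0233; cost = 9.62%.
Debt: weight = 23.77/44.19 = 0.5379; after-tax cost = 7.74% × (1 − 19%) = 6.2694%.
WACC = 0.4388 × 6.7598% + 0.0233 × 9.6200% + 0.5379 × 6.2694% = 6.5627%.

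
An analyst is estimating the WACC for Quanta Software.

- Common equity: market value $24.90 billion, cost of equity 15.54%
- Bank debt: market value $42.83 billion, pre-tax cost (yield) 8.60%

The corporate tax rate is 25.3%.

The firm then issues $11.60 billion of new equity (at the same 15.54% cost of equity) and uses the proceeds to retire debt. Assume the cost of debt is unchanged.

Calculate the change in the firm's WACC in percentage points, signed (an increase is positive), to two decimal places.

+1.56 pp

Current WACC:
Total capital V = 24.9 + 42.83 = 67.73.
Equity: weight = 24.9/67.73 = 0.3676; cost = 15.54%.
Bank debt: weight = 42.83/67.73 = 0.6324; after-tax cost = 8.6% × (1 − 25.3%) = 6.4242%.
WACC = 0.3676 × 15.5400% + 0.6324 × 6.4242% = 9.7755%.
After the change:
Total capital V = 36.5 + 31.23 = 67.73.
Equity: weight = 36.5/67.73 = 0.5389; cost = 15.54%.
Bank debt: weight = 31.23/67.73 = 0.4611; after-tax cost = 8.6% × (1 − 25.3%) = 6.4242%.
WACC = 0.5389 × 15.5400% + 0.4611 × 6.4242% = 11.3367%.
Change in WACC = 11.3367% − 9.7755% = 1.5612 pp.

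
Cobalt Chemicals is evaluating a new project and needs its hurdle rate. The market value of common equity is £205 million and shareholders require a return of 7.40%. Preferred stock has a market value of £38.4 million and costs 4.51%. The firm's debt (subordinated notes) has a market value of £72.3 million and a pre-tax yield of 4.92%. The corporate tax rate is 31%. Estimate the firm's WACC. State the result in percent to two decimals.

6.13%

Total capital V = 205 + 38.4 + 72.3 = 315.7.
Equity: weight = 205/315.7 = 0.6494; cost = 7.4%.
Preferred: weight = 38.4/315.7 = 0.1216; cost = 4.51%.
Subordinated notes: weight = 72.3/315.7 = 0.2290; after-tax cost = 4.92% × (1 − 31%) = 3.3948%.
WACC = 0.6494 × 7.4000% + 0.1216 × 4.5100% + 0.2290 × 3.3948% = 6.1312%.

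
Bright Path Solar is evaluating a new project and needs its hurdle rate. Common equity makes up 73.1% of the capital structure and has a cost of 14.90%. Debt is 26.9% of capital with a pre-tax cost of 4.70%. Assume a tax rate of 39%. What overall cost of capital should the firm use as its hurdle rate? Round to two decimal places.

11.66%

After-tax cost of debt = 4.7% × (1 − 39%) = 2.8670%.
WACC = 0.731 × 14.9000% + 0.269 × 2.8670% = 11.6631%.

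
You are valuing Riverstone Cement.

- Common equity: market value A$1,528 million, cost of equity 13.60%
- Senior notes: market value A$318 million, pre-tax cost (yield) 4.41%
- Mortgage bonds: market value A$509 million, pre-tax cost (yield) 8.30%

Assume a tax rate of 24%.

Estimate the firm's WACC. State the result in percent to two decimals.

Total capital V = 1528 + 318 + 509 = 2355.
Equity: weight = 1528/2355 = 0.6488; cost = 13.6%.
Senior notes: weight = 318/2355 = 0.1350; after-tax cost = 4.41% × (1 − 24%) = 3.3516%.
Mortgage bonds: weight = 509/2355 = 0.2161; after-tax cost = 8.3% × (1 − 24%) = 6.3080%.
WACC = 0.6488 × 13.6000% + 0.1350 × 3.3516% + 0.2161 × 6.3080% = 10.6401%.

10.64%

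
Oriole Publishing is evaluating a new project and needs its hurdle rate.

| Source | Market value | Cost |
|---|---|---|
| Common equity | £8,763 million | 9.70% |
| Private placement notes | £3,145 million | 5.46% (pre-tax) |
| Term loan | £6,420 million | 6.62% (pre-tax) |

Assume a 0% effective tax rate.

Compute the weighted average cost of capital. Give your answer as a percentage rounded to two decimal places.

7.89%

Total capital V = 8763 + 3145 + 6420 = 18328.
Equity: weight = 8763/18328 = 0.4781; cost = 9.7%.
Private placement notes: weight = 3145/18328 = 0.1716; after-tax cost = 5.46% × (1 − 0%) = 5.4600%.
Term loan: weight = 6420/18328 = 0.3503; after-tax cost = 6.62% × (1 − 0%) = 6.6200%.
WACC = 0.4781 × 9.7000% + 0.1716 × 5.4600% + 0.3503 × 6.6200% = 7.8936%.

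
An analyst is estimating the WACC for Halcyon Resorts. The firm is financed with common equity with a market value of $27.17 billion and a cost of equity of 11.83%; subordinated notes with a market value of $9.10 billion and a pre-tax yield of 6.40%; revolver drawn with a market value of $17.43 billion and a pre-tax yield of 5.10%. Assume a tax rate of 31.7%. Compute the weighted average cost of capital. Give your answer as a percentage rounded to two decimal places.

Total capital V = 27.17 + 9.1 + 17.43 = 53.7.
Equity: weight = 27.17/53.7 = 0.5060; cost = 11.83%.
Subordinated notes: weight = 9.1/53.7 = 0.1695; after-tax cost = 6.4% × (1 − 31.7%) = 4.3712%.
Revolver drawn: weight = 17.43/53.7 = 0.3246; after-tax cost = 5.1% × (1 − 31.7%) = 3.4833%.
WACC = 0.5060 × 11.8300% + 0.1695 × 4.3712% + 0.3246 × 3.4833% = 7.8569%.

7.86%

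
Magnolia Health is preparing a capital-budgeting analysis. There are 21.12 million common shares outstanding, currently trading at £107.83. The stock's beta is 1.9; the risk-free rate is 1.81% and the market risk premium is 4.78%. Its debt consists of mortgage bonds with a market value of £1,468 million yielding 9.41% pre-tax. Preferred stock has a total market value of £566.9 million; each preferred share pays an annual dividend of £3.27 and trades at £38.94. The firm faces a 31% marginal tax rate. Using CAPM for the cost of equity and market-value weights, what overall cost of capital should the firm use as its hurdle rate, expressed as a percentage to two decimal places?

Cost of equity via CAPM: Re = 1.81% + 1.9 × 4.78% = 10.8920%.
Cost of preferred: Rp = 3.27 / 38.94 = 8.3975%.
Market value of equity E = 107.83 × 21.12m = 2277.3696m.
Total capital V = 2277.3696 + 566.9 + 1468 = 4312.2696.
Equity: weight = 2277.3696/4312.2696 = 0.5281; cost = 10.892%.
Preferred: weight = 566.9/4312.2696 = 0.1315; cost = 8.3975%.
Mortgage bonds: weight = 1468/4312.2696 = 0.3404; after-tax cost = 9.41% × (1 − 31%) = 6.4929%.
WACC = 0.5281 × 10.8920% + 0.1315 × 8.3975% + 0.3404 × 6.4929% = 9.0665%.

9.07%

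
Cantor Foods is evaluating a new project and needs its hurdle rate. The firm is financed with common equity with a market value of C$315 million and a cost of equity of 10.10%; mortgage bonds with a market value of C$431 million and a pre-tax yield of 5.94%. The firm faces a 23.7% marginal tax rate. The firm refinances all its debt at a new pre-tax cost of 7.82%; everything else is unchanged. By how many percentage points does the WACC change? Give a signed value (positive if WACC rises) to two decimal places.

Current WACC:
Total capital V = 315 + 431 = 746.
Equity: weight = 315/746 = 0.4223; cost = 10.1%.
Mortgage bonds: weight = 431/746 = 0.5777; after-tax cost = 5.94% × (1 − 23.7%) = 4.5322%.
WACC = 0.4223 × 10.1000% + 0.5777 × 4.5322% = 6.8832%.
After the change:
Total capital V = 315 + 431 = 746.
Equity: weight = 315/746 = 0.4223; cost = 10.1%.
Mortgage bonds: weight = 431/746 = 0.5777; after-tax cost = 7.82% × (1 − 23.7%) = 5.9667%.
WACC = 0.4223 × 10.1000% + 0.5777 × 5.9667% = 7.7120%.
Change in WACC = 7.7120% − 6.8832% = 0.8287 pp.

+0.83 pp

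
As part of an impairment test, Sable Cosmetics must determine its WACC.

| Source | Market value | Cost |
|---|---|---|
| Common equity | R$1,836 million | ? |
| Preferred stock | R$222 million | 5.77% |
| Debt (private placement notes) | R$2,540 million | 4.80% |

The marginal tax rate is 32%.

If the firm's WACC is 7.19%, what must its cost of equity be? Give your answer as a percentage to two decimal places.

12.79%

Total capital V = 1836 + 222 + 2540 = 4598.
Equity weight = 1836/4598 = 0.3993.
Preferred weight = 222/4598 = 0.0483.
Private placement notes weight = 2540/4598 = 0.5524.
Debt contribution = 0.5524 × 4.8% × (1 − 32%) = 1.8031%.
Preferred contribution = 0.0483 × 5.77% = 0.2786%.
Required equity contribution = 7.19% − 2.0817% = 5.1083%.
Re = 5.1083% / 0.3993 = 12.7931%.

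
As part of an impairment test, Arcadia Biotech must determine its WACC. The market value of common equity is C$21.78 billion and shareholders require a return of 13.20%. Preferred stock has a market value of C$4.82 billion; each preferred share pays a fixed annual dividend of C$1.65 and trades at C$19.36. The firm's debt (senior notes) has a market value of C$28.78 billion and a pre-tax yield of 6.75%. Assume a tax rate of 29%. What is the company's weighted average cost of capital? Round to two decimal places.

8.42%

Cost of preferred: Rp = 1.65 / 19.36 = 8.5227%.
Total capital V = 21.78 + 4.82 + 28.78 = 55.38.
Equity: weight = 21.78/55.38 = 0.3933; cost = 13.2%.
Preferred: weight = 4.82/55.38 = 0.0870; cost = 8.5227%.
Senior notes: weight = 28.78/55.38 = 0.5197; after-tax cost = 6.75% × (1 − 29%) = 4.7925%.
WACC = 0.3933 × 13.2000% + 0.0870 × 8.5227% + 0.5197 × 4.7925% = 8.4237%.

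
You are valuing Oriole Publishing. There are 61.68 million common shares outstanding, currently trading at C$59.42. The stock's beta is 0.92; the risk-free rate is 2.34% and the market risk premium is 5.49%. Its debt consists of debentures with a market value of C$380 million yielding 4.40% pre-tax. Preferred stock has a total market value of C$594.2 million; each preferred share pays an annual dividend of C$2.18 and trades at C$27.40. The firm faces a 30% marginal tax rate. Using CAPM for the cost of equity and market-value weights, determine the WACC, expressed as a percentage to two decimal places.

Cost of equity via CAPM: Re = 2.34% + 0.92 × 5.49% = 7.3908%.
Cost of preferred: Rp = 2.18 / 27.4 = 7.9562%.
Market value of equity E = 59.42 × 61.68m = 3665.0256m.
Total capital V = 3665.0256 + 594.2 + 380 = 4639.2256.
Equity: weight = 3665.0256/4639.2256 = 0.7900; cost = 7.3908%.
Preferred: weight = 594.2/4639.2256 = 0.1281; cost = 7.9562%.
Debentures: weight = 380/4639.2256 = 0.0819; after-tax cost = 4.4% × (1 − 30%) = 3.0800%.
WACC = 0.7900 × 7.3908% + 0.1281 × 7.9562% + 0.0819 × 3.0800% = 7.1101%.

7.11%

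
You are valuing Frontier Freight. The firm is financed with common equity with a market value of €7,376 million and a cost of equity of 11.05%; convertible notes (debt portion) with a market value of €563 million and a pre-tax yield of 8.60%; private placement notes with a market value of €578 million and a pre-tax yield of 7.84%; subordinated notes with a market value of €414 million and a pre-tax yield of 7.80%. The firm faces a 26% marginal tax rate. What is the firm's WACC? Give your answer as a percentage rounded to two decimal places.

Total capital V = 7376 + 563 + 578 + 414 = 8931.
Equity: weight = 7376/8931 = 0.8259; cost = 11.05%.
Convertible notes (debt portion): weight = 563/8931 = 0.0630; after-tax cost = 8.6% × (1 − 26%) = 6.3640%.
Private placement notes: weight = 578/8931 = 0.0647; after-tax cost = 7.84% × (1 − 26%) = 5.8016%.
Subordinated notes: weight = 414/8931 = 0.0464; after-tax cost = 7.8% × (1 − 26%) = 5.7720%.
WACC = 0.8259 × 11.0500% + 0.0630 × 6.3640% + 0.0647 × 5.8016% + 0.0464 × 5.7720% = 10.1703%.

10.17%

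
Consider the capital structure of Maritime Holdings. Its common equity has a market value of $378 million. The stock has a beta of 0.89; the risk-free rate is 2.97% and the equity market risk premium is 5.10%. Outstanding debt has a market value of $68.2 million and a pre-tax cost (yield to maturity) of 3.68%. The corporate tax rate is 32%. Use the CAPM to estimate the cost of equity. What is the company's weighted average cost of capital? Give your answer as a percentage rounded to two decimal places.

6.74%

Cost of equity via CAPM: Re = 2.97% + 0.89 × 5.1% = 7.5090%.
Total capital V = 378 + 68.2 = 446.2.
Equity: weight = 378/446.2 = 0.8472; cost = 7.509%.
Debt: weight = 68.2/446.2 = 0.1528; after-tax cost = 3.68% × (1 − 32%) = 2.5024%.
WACC = 0.8472 × 7.5090% + 0.1528 × 2.5024% = 6.7438%.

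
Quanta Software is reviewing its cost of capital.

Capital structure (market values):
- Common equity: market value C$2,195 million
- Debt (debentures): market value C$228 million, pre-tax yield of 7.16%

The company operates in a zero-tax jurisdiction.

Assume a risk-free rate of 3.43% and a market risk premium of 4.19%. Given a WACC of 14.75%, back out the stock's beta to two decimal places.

2.89

Total capital V = 2195 + 228 = 2423.
Equity weight = 2195/2423 = 0.9059.
Debentures weight = 228/2423 = 0.0941.
Debt contribution = 0.0941 × 7.16% × (1 − 0%) = 0.6737%.
Required equity contribution = 14.75% − 0.6737% = 14.0763%  ⇒  Re = 15.5384%.
CAPM: 15.5384% = 3.43% + β × 4.19%  ⇒  β = 2.8898.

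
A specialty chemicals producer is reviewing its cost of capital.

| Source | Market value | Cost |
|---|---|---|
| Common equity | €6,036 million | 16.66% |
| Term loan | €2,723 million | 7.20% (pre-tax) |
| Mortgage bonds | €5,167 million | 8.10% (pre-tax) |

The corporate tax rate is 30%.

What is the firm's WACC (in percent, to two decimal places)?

Total capital V = 6036 + 2723 + 5167 = 13926.
Equity: weight = 6036/13926 = 0.4334; cost = 16.66%.
Term loan: weight = 2723/13926 = 0.1955; after-tax cost = 7.2% × (1 − 30%) = 5.0400%.
Mortgage bonds: weight = 5167/13926 = 0.3710; after-tax cost = 8.1% × (1 − 30%) = 5.6700%.
WACC = 0.4334 × 16.6600% + 0.1955 × 5.0400% + 0.3710 × 5.6700% = 10.3103%.

10.31%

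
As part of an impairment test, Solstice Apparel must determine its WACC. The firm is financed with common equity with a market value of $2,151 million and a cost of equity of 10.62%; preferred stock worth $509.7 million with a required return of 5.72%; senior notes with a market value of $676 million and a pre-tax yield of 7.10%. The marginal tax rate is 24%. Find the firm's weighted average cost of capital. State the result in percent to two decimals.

8.81%

Total capital V = 2151 + 509.7 + 676 = 3336.7.
Equity: weight = 2151/3336.7 = 0.6446; cost = 10.62%.
Preferred: weight = 509.7/3336.7 = 0.1528; cost = 5.72%.
Senior notes: weight = 676/3336.7 = 0.2026; after-tax cost = 7.1% × (1 − 24%) = 5.3960%.
WACC = 0.6446 × 10.6200% + 0.1528 × 5.7200% + 0.2026 × 5.3960% = 8.8131%.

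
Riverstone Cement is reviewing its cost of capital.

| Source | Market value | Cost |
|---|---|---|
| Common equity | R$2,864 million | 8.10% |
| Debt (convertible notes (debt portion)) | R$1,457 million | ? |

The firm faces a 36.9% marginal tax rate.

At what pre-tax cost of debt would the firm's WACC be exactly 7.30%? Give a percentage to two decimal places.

Total capital V = 2864 + 1457 = 4321.
Equity weight = 2864/4321 = 0.6628.
Convertible notes (debt portion) weight = 1457/4321 = 0.3372.
Equity contribution = 0.6628 × 8.1% = 5.3688%.
Remaining for debt = 7.3% − 5.3688% = 1.9312%.
Rd × (1 − 36.9%) × 0.3372 = 1.9312%  ⇒  Rd = 9.0768%.

9.08%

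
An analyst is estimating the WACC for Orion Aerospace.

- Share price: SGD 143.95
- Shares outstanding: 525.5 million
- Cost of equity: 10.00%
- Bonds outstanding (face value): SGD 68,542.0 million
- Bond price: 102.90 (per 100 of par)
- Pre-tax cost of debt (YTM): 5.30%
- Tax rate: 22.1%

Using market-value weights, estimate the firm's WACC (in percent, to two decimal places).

Market value of equity E = 143.95 × 525.5m = 75645.725m. Market value of debt D = 68542m × 102.9/100 = 70529.718m.
Total capital V = 75645.725 + 70529.718 = 146175.443.
Equity: weight = 75645.725/146175.443 = 0.5175; cost = 10%.
Bonds outstanding: weight = 70529.718/146175.443 = 0.4825; after-tax cost = 5.3% × (1 − 22.1%) = 4.1287%.
WACC = 0.5175 × 10.0000% + 0.4825 × 4.1287% = 7.1671%.

7.17%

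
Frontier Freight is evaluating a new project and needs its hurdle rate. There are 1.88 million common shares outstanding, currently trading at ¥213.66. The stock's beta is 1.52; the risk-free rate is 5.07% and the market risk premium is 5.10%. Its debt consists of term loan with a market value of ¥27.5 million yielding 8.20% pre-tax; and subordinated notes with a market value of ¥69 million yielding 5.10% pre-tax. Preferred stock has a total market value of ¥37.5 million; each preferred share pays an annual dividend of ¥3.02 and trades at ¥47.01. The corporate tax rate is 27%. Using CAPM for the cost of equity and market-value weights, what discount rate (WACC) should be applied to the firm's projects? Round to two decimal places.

10.85%

Cost of equity via CAPM: Re = 5.07% + 1.52 × 5.1% = 12.8220%.
Cost of preferred: Rp = 3.02 / 47.01 = 6.4242%.
Market value of equity E = 213.66 × 1.88m = 401.6808m.
Total capital V = 401.6808 + 37.5 + 27.5 + 69 = 535.6808.
Equity: weight = 401.6808/535.6808 = 0.7499; cost = 12.822%.
Preferred: weight = 37.5/535.6808 = 0.0700; cost = 6.4242%.
Term loan: weight = 27.5/535.6808 = 0.0513; after-tax cost = 8.2% × (1 − 27%) = 5.9860%.
Subordinated notes: weight = 69/535.6808 = 0.1288; after-tax cost = 5.1% × (1 − 27%) = 3.7230%.
WACC = 0.7499 × 12.8220% + 0.0700 × 6.4242% + 0.0513 × 5.9860% + 0.1288 × 3.7230% = 10.8512%.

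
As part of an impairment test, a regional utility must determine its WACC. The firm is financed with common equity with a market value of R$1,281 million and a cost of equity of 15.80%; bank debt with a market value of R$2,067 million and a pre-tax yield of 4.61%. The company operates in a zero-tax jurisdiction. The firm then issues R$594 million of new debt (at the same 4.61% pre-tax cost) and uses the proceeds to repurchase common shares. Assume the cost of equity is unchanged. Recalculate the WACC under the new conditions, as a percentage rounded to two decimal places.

After the change:
Total capital V = 687 + 2661 = 3348.
Equity: weight = 687/3348 = 0.2052; cost = 15.8%.
Bank debt: weight = 2661/3348 = 0.7948; after-tax cost = 4.61% × (1 − 0%) = 4.6100%.
WACC = 0.2052 × 15.8000% + 0.7948 × 4.6100% = 6.9062%.

6.91%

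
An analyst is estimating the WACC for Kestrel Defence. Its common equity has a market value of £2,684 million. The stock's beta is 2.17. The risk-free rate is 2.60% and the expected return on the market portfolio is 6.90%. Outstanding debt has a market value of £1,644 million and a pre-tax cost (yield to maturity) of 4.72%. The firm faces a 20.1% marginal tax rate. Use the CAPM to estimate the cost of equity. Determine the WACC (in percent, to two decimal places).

8.83%

Market risk premium = 6.9% − 2.6% = 4.3%.
Cost of equity via CAPM: Re = 2.6% + 2.17 × 4.3% = 11.9310%.
Total capital V = 2684 + 1644 = 4328.
Equity: weight = 2684/4328 = 0.6201; cost = 11.931%.
Debt: weight = 1644/4328 = 0.3799; after-tax cost = 4.72% × (1 − 20.1%) = 3.7713%.
WACC = 0.6201 × 11.9310% + 0.3799 × 3.7713% = 8.8315%.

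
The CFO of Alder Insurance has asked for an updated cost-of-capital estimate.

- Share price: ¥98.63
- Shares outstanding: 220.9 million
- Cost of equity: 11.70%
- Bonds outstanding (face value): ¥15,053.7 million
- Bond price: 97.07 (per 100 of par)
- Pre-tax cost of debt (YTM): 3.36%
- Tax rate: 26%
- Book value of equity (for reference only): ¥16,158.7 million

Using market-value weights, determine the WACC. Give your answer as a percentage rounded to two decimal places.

Market value of equity E = 98.63 × 220.9m = 21787.367m. Market value of debt D = 15053.7m × 97.07/100 = 14612.62659m.
Total capital V = 21787.367 + 14612.62659 = 36399.99359.
Equity: weight = 21787.367/36399.99359 = 0.5986; cost = 11.7%.
Bonds outstanding: weight = 14612.62659/36399.99359 = 0.4014; after-tax cost = 3.36% × (1 − 26%) = 2.4864%.
WACC = 0.5986 × 11.7000% + 0.4014 × 2.4864% = 8.0012%.

8.00%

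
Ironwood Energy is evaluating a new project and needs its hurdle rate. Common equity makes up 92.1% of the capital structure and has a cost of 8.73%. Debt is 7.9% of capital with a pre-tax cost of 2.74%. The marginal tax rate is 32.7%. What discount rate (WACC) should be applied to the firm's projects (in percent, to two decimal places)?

8.19%

After-tax cost of debt = 2.74% × (1 − 32.7%) = 1.8440%.
WACC = 0.921 × 8.7300% + 0.079 × 1.8440% = 8.1860%.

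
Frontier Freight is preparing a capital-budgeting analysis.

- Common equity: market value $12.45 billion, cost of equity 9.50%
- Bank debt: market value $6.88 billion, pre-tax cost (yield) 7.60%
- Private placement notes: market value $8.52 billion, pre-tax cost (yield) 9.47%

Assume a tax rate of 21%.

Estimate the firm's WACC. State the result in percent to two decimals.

8.02%

Total capital V = 12.45 + 6.88 + 8.52 = 27.85.
Equity: weight = 12.45/27.85 = 0.4470; cost = 9.5%.
Bank debt: weight = 6.88/27.85 = 0.2470; after-tax cost = 7.6% × (1 − 21%) = 6.0040%.
Private placement notes: weight = 8.52/27.85 = 0.3059; after-tax cost = 9.47% × (1 − 21%) = 7.4813%.
WACC = 0.4470 × 9.5000% + 0.2470 × 6.0040% + 0.3059 × 7.4813% = 8.0188%.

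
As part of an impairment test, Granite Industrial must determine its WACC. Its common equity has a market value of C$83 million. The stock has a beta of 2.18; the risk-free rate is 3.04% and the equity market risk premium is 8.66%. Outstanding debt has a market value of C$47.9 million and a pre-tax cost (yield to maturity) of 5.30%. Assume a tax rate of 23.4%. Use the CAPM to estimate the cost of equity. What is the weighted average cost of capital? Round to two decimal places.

Cost of equity via CAPM: Re = 3.04% + 2.18 × 8.66% = 21.9188%.
Total capital V = 83 + 47.9 = 130.9.
Equity: weight = 83/130.9 = 0.6341; cost = 21.9188%.
Debt: weight = 47.9/130.9 = 0.3659; after-tax cost = 5.3% × (1 − 23.4%) = 4.0598%.
WACC = 0.6341 × 21.9188% + 0.3659 × 4.0598% = 15.3837%.

15.38%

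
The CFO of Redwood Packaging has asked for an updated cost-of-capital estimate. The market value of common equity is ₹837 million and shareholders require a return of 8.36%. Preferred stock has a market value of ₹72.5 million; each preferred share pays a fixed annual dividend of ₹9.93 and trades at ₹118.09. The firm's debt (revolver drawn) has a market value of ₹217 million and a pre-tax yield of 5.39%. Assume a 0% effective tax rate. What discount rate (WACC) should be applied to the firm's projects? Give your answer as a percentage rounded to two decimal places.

7.79%

Cost of preferred: Rp = 9.93 / 118.09 = 8.4088%.
Total capital V = 837 + 72.5 + 217 = 1126.5.
Equity: weight = 837/1126.5 = 0.7430; cost = 8.36%.
Preferred: weight = 72.5/1126.5 = 0.0644; cost = 8.4088%.
Revolver drawn: weight = 217/1126.5 = 0.1926; after-tax cost = 5.39% × (1 − 0%) = 5.3900%.
WACC = 0.7430 × 8.3600% + 0.0644 × 8.4088% + 0.1926 × 5.3900% = 7.7910%.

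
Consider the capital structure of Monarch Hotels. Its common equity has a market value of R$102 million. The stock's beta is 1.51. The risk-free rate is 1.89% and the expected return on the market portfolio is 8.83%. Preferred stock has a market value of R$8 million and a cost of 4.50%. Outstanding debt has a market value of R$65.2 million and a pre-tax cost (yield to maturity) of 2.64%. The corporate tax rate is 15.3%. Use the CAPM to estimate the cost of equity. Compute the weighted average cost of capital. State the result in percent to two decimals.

Market risk premium = 8.83% − 1.89% = 6.94%.
Cost of equity via CAPM: Re = 1.89% + 1.51 × 6.94% = 12.3694%.
Total capital V = 102 + 8 + 65.2 = 175.2.
Equity: weight = 102/175.2 = 0.5822; cost = 12.3694%.
Preferred: weight = 8/175.2 = 0.0457; cost = 4.5%.
Debt: weight = 65.2/175.2 = 0.3721; after-tax cost = 2.64% × (1 − 15.3%) = 2.2361%.
WACC = 0.5822 × 12.3694% + 0.0457 × 4.5000% + 0.3721 × 2.2361% = 8.2390%.

8.24%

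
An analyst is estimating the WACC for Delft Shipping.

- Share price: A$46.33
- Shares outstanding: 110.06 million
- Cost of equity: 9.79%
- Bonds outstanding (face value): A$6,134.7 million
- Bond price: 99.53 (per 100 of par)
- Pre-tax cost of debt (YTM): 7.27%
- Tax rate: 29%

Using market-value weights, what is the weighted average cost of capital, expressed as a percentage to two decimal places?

Market value of equity E = 46.33 × 110.06m = 5099.0798m. Market value of debt D = 6134.7m × 99.53/100 = 6105.86691m.
Total capital V = 5099.0798 + 6105.86691 = 11204.94671.
Equity: weight = 5099.0798/11204.94671 = 0.4551; cost = 9.79%.
Bonds outstanding: weight = 6105.86691/11204.94671 = 0.5449; after-tax cost = 7.27% × (1 − 29%) = 5.1617%.
WACC = 0.4551 × 9.7900% + 0.5449 × 5.1617% = 7.2679%.

7.27%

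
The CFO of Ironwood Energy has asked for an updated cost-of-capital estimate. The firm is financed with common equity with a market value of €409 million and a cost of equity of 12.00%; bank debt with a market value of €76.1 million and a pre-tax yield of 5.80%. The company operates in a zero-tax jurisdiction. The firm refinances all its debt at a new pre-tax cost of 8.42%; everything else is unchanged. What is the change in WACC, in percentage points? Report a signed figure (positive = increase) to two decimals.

+0.41 pp

Current WACC:
Total capital V = 409 + 76.1 = 485.1.
Equity: weight = 409/485.1 = 0.8431; cost = 12%.
Bank debt: weight = 76.1/485.1 = 0.1569; after-tax cost = 5.8% × (1 − 0%) = 5.8000%.
WACC = 0.8431 × 12.0000% + 0.1569 × 5.8000% = 11.0274%.
After the change:
Total capital V = 409 + 76.1 = 485.1.
Equity: weight = 409/485.1 = 0.8431; cost = 12%.
Bank debt: weight = 76.1/485.1 = 0.1569; after-tax cost = 8.42% × (1 − 0%) = 8.4200%.
WACC = 0.8431 × 12.0000% + 0.1569 × 8.4200% = 11.4384%.
Change in WACC = 11.4384% − 11.0274% = 0.4110 pp.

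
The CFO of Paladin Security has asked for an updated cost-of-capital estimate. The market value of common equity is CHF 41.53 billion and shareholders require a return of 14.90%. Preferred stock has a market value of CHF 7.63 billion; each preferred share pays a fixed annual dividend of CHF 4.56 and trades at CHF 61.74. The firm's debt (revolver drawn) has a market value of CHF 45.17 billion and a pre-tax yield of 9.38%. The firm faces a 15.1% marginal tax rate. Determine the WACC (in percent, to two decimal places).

Cost of preferred: Rp = 4.56 / 61.74 = 7.3858%.
Total capital V = 41.53 + 7.63 + 45.17 = 94.33.
Equity: weight = 41.53/94.33 = 0.4403; cost = 14.9%.
Preferred: weight = 7.63/94.33 = 0.0809; cost = 7.3858%.
Revolver drawn: weight = 45.17/94.33 = 0.4789; after-tax cost = 9.38% × (1 − 15.1%) = 7.9636%.
WACC = 0.4403 × 14.9000% + 0.0809 × 7.3858% + 0.4789 × 7.9636% = 10.9707%.

10.97%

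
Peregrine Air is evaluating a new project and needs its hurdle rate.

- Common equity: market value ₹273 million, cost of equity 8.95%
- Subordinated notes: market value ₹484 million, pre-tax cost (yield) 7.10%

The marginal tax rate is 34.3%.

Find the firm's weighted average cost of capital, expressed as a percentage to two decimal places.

Total capital V = 273 + 484 = 757.
Equity: weight = 273/757 = 0.3606; cost = 8.95%.
Subordinated notes: weight = 484/757 = 0.6394; after-tax cost = 7.1% × (1 − 34.3%) = 4.6647%.
WACC = 0.3606 × 8.9500% + 0.6394 × 4.6647% = 6.2101%.

6.21%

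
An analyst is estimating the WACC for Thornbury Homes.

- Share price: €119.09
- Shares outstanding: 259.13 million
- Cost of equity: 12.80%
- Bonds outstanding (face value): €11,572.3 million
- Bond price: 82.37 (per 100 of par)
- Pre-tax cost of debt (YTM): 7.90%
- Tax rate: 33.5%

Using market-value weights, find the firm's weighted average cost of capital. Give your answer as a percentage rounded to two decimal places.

Market value of equity E = 119.09 × 259.13m = 30859.7917m. Market value of debt D = 11572.3m × 82.37/100 = 9532.10351m.
Total capital V = 30859.7917 + 9532.10351 = 40391.89521.
Equity: weight = 30859.7917/40391.89521 = 0.7640; cost = 12.8%.
Bonds outstanding: weight = 9532.10351/40391.89521 = 0.2360; after-tax cost = 7.9% × (1 − 33.5%) = 5.2535%.
WACC = 0.7640 × 12.8000% + 0.2360 × 5.2535% = 11.0191%.

11.02%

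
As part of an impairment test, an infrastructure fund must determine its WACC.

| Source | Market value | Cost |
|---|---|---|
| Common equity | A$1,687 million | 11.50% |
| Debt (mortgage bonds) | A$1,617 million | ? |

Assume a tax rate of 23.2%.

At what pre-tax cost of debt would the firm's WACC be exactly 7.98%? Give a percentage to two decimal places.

5.61%

Total capital V = 1687 + 1617 = 3304.
Equity weight = 1687/3304 = 0.5106.
Mortgage bonds weight = 1617/3304 = 0.4894.
Equity contribution = 0.5106 × 11.5% = 5.8718%.
Remaining for debt = 7.98% − 5.8718% = 2.1082%.
Rd × (1 − 23.2%) × 0.4894 = 2.1082%  ⇒  Rd = 5.6089%.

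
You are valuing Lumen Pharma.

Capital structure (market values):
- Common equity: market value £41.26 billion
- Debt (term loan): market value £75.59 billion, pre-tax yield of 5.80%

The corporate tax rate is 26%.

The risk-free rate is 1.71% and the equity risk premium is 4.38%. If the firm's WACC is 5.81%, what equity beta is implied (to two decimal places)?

1.57

Total capital V = 41.26 + 75.59 = 116.85.
Equity weight = 41.26/116.85 = 0.3531.
Term loan weight = 75.59/116.85 = 0.6469.
Debt contribution = 0.6469 × 5.8% × (1 − 26%) = 2.7765%.
Required equity contribution = 5.81% − 2.7765% = 3.0335%  ⇒  Re = 8.5910%.
CAPM: 8.5910% = 1.71% + β × 4.38%  ⇒  β = 1.5710.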